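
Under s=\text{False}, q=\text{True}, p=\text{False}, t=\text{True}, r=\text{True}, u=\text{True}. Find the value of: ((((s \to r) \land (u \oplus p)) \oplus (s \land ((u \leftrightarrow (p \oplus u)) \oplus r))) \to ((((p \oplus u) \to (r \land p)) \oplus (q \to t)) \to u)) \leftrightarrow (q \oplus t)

\text{False}

s \to r = \text{False} \to \text{True} = \text{True}
u \oplus p = \text{True} \oplus \text{False} = \text{True}
(s \to r) \land (u \oplus p) = \text{True} \land \text{True} = \text{True}
p \oplus u = \text{False} \oplus \text{True} = \text{True}
u \leftrightarrow (p \oplus u) = \text{True} \leftrightarrow \text{True} = \text{True}
(u \leftrightarrow (p \oplus u)) \oplus r = \text{True} \oplus \text{True} = \text{False}
s \land ((u \leftrightarrow (p \oplus u)) \oplus r) = \text{False} \land \text{False} = \text{False}
((s \to r) \land (u \oplus p)) \oplus (s \land ((u \leftrightarrow (p \oplus u)) \oplus r)) = \text{True} \oplus \text{False} = \text{True}
p \oplus u = \text{False} \oplus \text{True} = \text{True}
r \land p = \text{True} \land \text{False} = \text{False}
(p \oplus u) \to (r \land p) = \text{True} \to \text{False} = \text{False}
q \to t = \text{True} \to \text{True} = \text{True}
((p \oplus u) \to (r \land p)) \oplus (q \to t) = \text{False} \oplus \text{True} = \text{True}
(((p \oplus u) \to (r \land p)) \oplus (q \to t)) \to u = \text{True} \to \text{True} = \text{True}
(((s \to r) \land (u \oplus p)) \oplus (s \land ((u \leftrightarrow (p \oplus u)) \oplus r))) \to ((((p \oplus u) \to (r \land p)) \oplus (q \to t)) \to u) = \text{True} \to \text{True} = \text{True}
q \oplus t = \text{True} \oplus \text{True} = \text{False}
((((s \to r) \land (u \oplus p)) \oplus (s \land ((u \leftrightarrow (p \oplus u)) \oplus r))) \to ((((p \oplus u) \to (r \land p)) \oplus (q \to t)) \to u)) \leftrightarrow (q \oplus t) = \text{True} \leftrightarrow \text{False} = \text{False}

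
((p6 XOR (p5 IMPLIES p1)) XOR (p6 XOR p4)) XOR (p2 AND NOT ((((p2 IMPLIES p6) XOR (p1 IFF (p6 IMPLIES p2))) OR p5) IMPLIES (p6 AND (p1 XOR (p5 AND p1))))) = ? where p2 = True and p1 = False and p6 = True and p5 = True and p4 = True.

p5 IMPLIES p1 = True IMPLIES False = False
p6 XOR (p5 IMPLIES p1) = True XOR False = True
p6 XOR p4 = True XOR True = False
(p6 XOR (p5 IMPLIES p1)) XOR (p6 XOR p4) = True XOR False = True
p2 IMPLIES p6 = True IMPLIES True = True
p6 IMPLIES p2 = True IMPLIES True = True
p1 IFF (p6 IMPLIES p2) = False IFF True = False
(p2 IMPLIES p6) XOR (p1 IFF (p6 IMPLIES p2)) = True XOR False = True
((p2 IMPLIES p6) XOR (p1 IFF (p6 IMPLIES p2))) OR p5 = True OR True = True
p5 AND p1 = True AND False = False
p1 XOR (p5 AND p1) = False XOR False = False
p6 AND (p1 XOR (p5 AND p1)) = True AND False = False
(((p2 IMPLIES p6) XOR (p1 IFF (p6 IMPLIES p2))) OR p5) IMPLIES (p6 AND (p1 XOR (p5 AND p1))) = True IMPLIES False = False
NOT ((((p2 IMPLIES p6) XOR (p1 IFF (p6 IMPLIES p2))) OR p5) IMPLIES (p6 AND (p1 XOR (p5 AND p1)))) = NOT False = True
p2 AND NOT ((((p2 IMPLIES p6) XOR (p1 IFF (p6 IMPLIES p2))) OR p5) IMPLIES (p6 AND (p1 XOR (p5 AND p1)))) = True AND True = True
((p6 XOR (p5 IMPLIES p1)) XOR (p6 XOR p4)) XOR (p2 AND NOT ((((p2 IMPLIES p6) XOR (p1 IFF (p6 IMPLIES p2))) OR p5) IMPLIES (p6 AND (p1 XOR (p5 AND p1))))) = True XOR True = False

False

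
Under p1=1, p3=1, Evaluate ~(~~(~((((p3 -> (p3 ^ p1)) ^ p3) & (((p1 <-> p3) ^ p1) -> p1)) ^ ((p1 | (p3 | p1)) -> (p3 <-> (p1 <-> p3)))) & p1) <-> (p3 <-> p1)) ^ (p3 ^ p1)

p3 ^ p1 = 1 ^ 1 = 0
p3 -> (p3 ^ p1) = 1 -> 0 = 0
(p3 -> (p3 ^ p1)) ^ p3 = 0 ^ 1 = 1
p1 <-> p3 = 1 <-> 1 = 1
(p1 <-> p3) ^ p1 = 1 ^ 1 = 0
((p1 <-> p3) ^ p1) -> p1 = 0 -> 1 = 1
((p3 -> (p3 ^ p1)) ^ p3) & (((p1 <-> p3) ^ p1) -> p1) = 1 & 1 = 1
p3 | p1 = 1 | 1 = 1
p1 | (p3 | p1) = 1 | 1 = 1
p1 <-> p3 = 1 <-> 1 = 1
p3 <-> (p1 <-> p3) = 1 <-> 1 = 1
(p1 | (p3 | p1)) -> (p3 <-> (p1 <-> p3)) = 1 -> 1 = 1
(((p3 -> (p3 ^ p1)) ^ p3) & (((p1 <-> p3) ^ p1) -> p1)) ^ ((p1 | (p3 | p1)) -> (p3 <-> (p1 <-> p3))) = 1 ^ 1 = 0
~((((p3 -> (p3 ^ p1)) ^ p3) & (((p1 <-> p3) ^ p1) -> p1)) ^ ((p1 | (p3 | p1)) -> (p3 <-> (p1 <-> p3)))) = ~0 = 1
~((((p3 -> (p3 ^ p1)) ^ p3) & (((p1 <-> p3) ^ p1) -> p1)) ^ ((p1 | (p3 | p1)) -> (p3 <-> (p1 <-> p3)))) & p1 = 1 & 1 = 1
~(~((((p3 -> (p3 ^ p1)) ^ p3) & (((p1 <-> p3) ^ p1) -> p1)) ^ ((p1 | (p3 | p1)) -> (p3 <-> (p1 <-> p3)))) & p1) = ~1 = 0
~~(~((((p3 -> (p3 ^ p1)) ^ p3) & (((p1 <-> p3) ^ p1) -> p1)) ^ ((p1 | (p3 | p1)) -> (p3 <-> (p1 <-> p3)))) & p1) = ~0 = 1
p3 <-> p1 = 1 <-> 1 = 1
~~(~((((p3 -> (p3 ^ p1)) ^ p3) & (((p1 <-> p3) ^ p1) -> p1)) ^ ((p1 | (p3 | p1)) -> (p3 <-> (p1 <-> p3)))) & p1) <-> (p3 <-> p1) = 1 <-> 1 = 1
~(~~(~((((p3 -> (p3 ^ p1)) ^ p3) & (((p1 <-> p3) ^ p1) -> p1)) ^ ((p1 | (p3 | p1)) -> (p3 <-> (p1 <-> p3)))) & p1) <-> (p3 <-> p1)) = ~1 = 0
p3 ^ p1 = 1 ^ 1 = 0
~(~~(~((((p3 -> (p3 ^ p1)) ^ p3) & (((p1 <-> p3) ^ p1) -> p1)) ^ ((p1 | (p3 | p1)) -> (p3 <-> (p1 <-> p3)))) & p1) <-> (p3 <-> p1)) ^ (p3 ^ p1) = 0 ^ 0 = 0

0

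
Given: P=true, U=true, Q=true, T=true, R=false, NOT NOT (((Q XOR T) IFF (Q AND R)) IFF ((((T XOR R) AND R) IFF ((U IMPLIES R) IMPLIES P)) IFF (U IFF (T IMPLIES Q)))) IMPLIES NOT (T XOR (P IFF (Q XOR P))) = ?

Substituting P=true, U=true, Q=true, T=true, R=false:
Q XOR T = true XOR true = false
Q AND R = true AND false = false
(Q XOR T) IFF (Q AND R) = false IFF false = true
T XOR R = true XOR false = true
(T XOR R) AND R = true AND false = false
U IMPLIES R = true IMPLIES false = false
(U IMPLIES R) IMPLIES P = false IMPLIES true = true
((T XOR R) AND R) IFF ((U IMPLIES R) IMPLIES P) = false IFF true = false
T IMPLIES Q = true IMPLIES true = true
U IFF (T IMPLIES Q) = true IFF true = true
(((T XOR R) AND R) IFF ((U IMPLIES R) IMPLIES P)) IFF (U IFF (T IMPLIES Q)) = false IFF true = false
((Q XOR T) IFF (Q AND R)) IFF ((((T XOR R) AND R) IFF ((U IMPLIES R) IMPLIES P)) IFF (U IFF (T IMPLIES Q))) = true IFF false = false
NOT (((Q XOR T) IFF (Q AND R)) IFF ((((T XOR R) AND R) IFF ((U IMPLIES R) IMPLIES P)) IFF (U IFF (T IMPLIES Q)))) = NOT false = true
NOT NOT (((Q XOR T) IFF (Q AND R)) IFF ((((T XOR R) AND R) IFF ((U IMPLIES R) IMPLIES P)) IFF (U IFF (T IMPLIES Q)))) = NOT true = false
Q XOR P = true XOR true = false
P IFF (Q XOR P) = true IFF false = false
T XOR (P IFF (Q XOR P)) = true XOR false = true
NOT (T XOR (P IFF (Q XOR P))) = NOT true = false
NOT NOT (((Q XOR T) IFF (Q AND R)) IFF ((((T XOR R) AND R) IFF ((U IMPLIES R) IMPLIES P)) IFF (U IFF (T IMPLIES Q)))) IMPLIES NOT (T XOR (P IFF (Q XOR P))) = false IMPLIES false = true

true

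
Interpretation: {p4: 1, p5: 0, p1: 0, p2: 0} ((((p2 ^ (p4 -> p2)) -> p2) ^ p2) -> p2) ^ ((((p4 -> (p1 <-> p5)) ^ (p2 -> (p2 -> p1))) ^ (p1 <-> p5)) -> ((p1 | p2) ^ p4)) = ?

1

p4 -> p2 = 1 -> 0 = 0
p2 ^ (p4 -> p2) = 0 ^ 0 = 0
(p2 ^ (p4 -> p2)) -> p2 = 0 -> 0 = 1
((p2 ^ (p4 -> p2)) -> p2) ^ p2 = 1 ^ 0 = 1
(((p2 ^ (p4 -> p2)) -> p2) ^ p2) -> p2 = 1 -> 0 = 0
p1 <-> p5 = 0 <-> 0 = 1
p4 -> (p1 <-> p5) = 1 -> 1 = 1
p2 -> p1 = 0 -> 0 = 1
p2 -> (p2 -> p1) = 0 -> 1 = 1
(p4 -> (p1 <-> p5)) ^ (p2 -> (p2 -> p1)) = 1 ^ 1 = 0
p1 <-> p5 = 0 <-> 0 = 1
((p4 -> (p1 <-> p5)) ^ (p2 -> (p2 -> p1))) ^ (p1 <-> p5) = 0 ^ 1 = 1
p1 | p2 = 0 | 0 = 0
(p1 | p2) ^ p4 = 0 ^ 1 = 1
(((p4 -> (p1 <-> p5)) ^ (p2 -> (p2 -> p1))) ^ (p1 <-> p5)) -> ((p1 | p2) ^ p4) = 1 -> 1 = 1
((((p2 ^ (p4 -> p2)) -> p2) ^ p2) -> p2) ^ ((((p4 -> (p1 <-> p5)) ^ (p2 -> (p2 -> p1))) ^ (p1 <-> p5)) -> ((p1 | p2) ^ p4)) = 0 ^ 1 = 1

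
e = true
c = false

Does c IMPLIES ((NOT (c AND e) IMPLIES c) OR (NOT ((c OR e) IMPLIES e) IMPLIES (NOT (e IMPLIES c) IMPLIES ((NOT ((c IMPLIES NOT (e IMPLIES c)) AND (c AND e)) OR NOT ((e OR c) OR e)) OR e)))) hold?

c AND e = false AND true = false
NOT (c AND e) = NOT false = true
NOT (c AND e) IMPLIES c = true IMPLIES false = false
c OR e = false OR true = true
(c OR e) IMPLIES e = true IMPLIES true = true
NOT ((c OR e) IMPLIES e) = NOT true = false
e IMPLIES c = true IMPLIES false = false
NOT (e IMPLIES c) = NOT false = true
e IMPLIES c = true IMPLIES false = false
NOT (e IMPLIES c) = NOT false = true
c IMPLIES NOT (e IMPLIES c) = false IMPLIES true = true
c AND e = false AND true = false
(c IMPLIES NOT (e IMPLIES c)) AND (c AND e) = true AND false = false
NOT ((c IMPLIES NOT (e IMPLIES c)) AND (c AND e)) = NOT false = true
e OR c = true OR false = true
(e OR c) OR e = true OR true = true
NOT ((e OR c) OR e) = NOT true = false
NOT ((c IMPLIES NOT (e IMPLIES c)) AND (c AND e)) OR NOT ((e OR c) OR e) = true OR false = true
(NOT ((c IMPLIES NOT (e IMPLIES c)) AND (c AND e)) OR NOT ((e OR c) OR e)) OR e = true OR true = true
NOT (e IMPLIES c) IMPLIES ((NOT ((c IMPLIES NOT (e IMPLIES c)) AND (c AND e)) OR NOT ((e OR c) OR e)) OR e) = true IMPLIES true = true
NOT ((c OR e) IMPLIES e) IMPLIES (NOT (e IMPLIES c) IMPLIES ((NOT ((c IMPLIES NOT (e IMPLIES c)) AND (c AND e)) OR NOT ((e OR c) OR e)) OR e)) = false IMPLIES true = true
(NOT (c AND e) IMPLIES c) OR (NOT ((c OR e) IMPLIES e) IMPLIES (NOT (e IMPLIES c) IMPLIES ((NOT ((c IMPLIES NOT (e IMPLIES c)) AND (c AND e)) OR NOT ((e OR c) OR e)) OR e))) = false OR true = true
c IMPLIES ((NOT (c AND e) IMPLIES c) OR (NOT ((c OR e) IMPLIES e) IMPLIES (NOT (e IMPLIES c) IMPLIES ((NOT ((c IMPLIES NOT (e IMPLIES c)) AND (c AND e)) OR NOT ((e OR c) OR e)) OR e)))) = false IMPLIES true = true

true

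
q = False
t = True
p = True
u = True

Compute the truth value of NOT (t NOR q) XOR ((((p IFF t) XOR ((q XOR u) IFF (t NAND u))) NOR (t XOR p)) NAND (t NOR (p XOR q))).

False

t NOR q = True NOR False = False
NOT (t NOR q) = NOT False = True
p IFF t = True IFF True = True
q XOR u = False XOR True = True
t NAND u = True NAND True = False
(q XOR u) IFF (t NAND u) = True IFF False = False
(p IFF t) XOR ((q XOR u) IFF (t NAND u)) = True XOR False = True
t XOR p = True XOR True = False
((p IFF t) XOR ((q XOR u) IFF (t NAND u))) NOR (t XOR p) = True NOR False = False
p XOR q = True XOR False = True
t NOR (p XOR q) = True NOR True = False
(((p IFF t) XOR ((q XOR u) IFF (t NAND u))) NOR (t XOR p)) NAND (t NOR (p XOR q)) = False NAND False = True
NOT (t NOR q) XOR ((((p IFF t) XOR ((q XOR u) IFF (t NAND u))) NOR (t XOR p)) NAND (t NOR (p XOR q))) = True XOR True = False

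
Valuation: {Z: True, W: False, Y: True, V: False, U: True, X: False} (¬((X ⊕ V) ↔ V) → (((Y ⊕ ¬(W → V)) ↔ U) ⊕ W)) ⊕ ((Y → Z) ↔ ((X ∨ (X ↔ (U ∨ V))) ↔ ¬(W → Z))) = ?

False

X ⊕ V = False ⊕ False = False
(X ⊕ V) ↔ V = False ↔ False = True
¬((X ⊕ V) ↔ V) = ¬True = False
W → V = False → False = True
¬(W → V) = ¬True = False
Y ⊕ ¬(W → V) = True ⊕ False = True
(Y ⊕ ¬(W → V)) ↔ U = True ↔ True = True
((Y ⊕ ¬(W → V)) ↔ U) ⊕ W = True ⊕ False = True
¬((X ⊕ V) ↔ V) → (((Y ⊕ ¬(W → V)) ↔ U) ⊕ W) = False → True = True
Y → Z = True → True = True
U ∨ V = True ∨ False = True
X ↔ (U ∨ V) = False ↔ True = False
X ∨ (X ↔ (U ∨ V)) = False ∨ False = False
W → Z = False → True = True
¬(W → Z) = ¬True = False
(X ∨ (X ↔ (U ∨ V))) ↔ ¬(W → Z) = False ↔ False = True
(Y → Z) ↔ ((X ∨ (X ↔ (U ∨ V))) ↔ ¬(W → Z)) = True ↔ True = True
(¬((X ⊕ V) ↔ V) → (((Y ⊕ ¬(W → V)) ↔ U) ⊕ W)) ⊕ ((Y → Z) ↔ ((X ∨ (X ↔ (U ∨ V))) ↔ ¬(W → Z))) = True ⊕ True = False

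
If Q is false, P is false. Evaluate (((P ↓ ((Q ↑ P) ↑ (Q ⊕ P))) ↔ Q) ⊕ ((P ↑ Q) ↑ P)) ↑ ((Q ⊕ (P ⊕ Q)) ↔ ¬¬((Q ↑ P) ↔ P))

Q ↑ P = F ↑ F = T
Q ⊕ P = F ⊕ F = F
(Q ↑ P) ↑ (Q ⊕ P) = T ↑ F = T
P ↓ ((Q ↑ P) ↑ (Q ⊕ P)) = F ↓ T = F
(P ↓ ((Q ↑ P) ↑ (Q ⊕ P))) ↔ Q = F ↔ F = T
P ↑ Q = F ↑ F = T
(P ↑ Q) ↑ P = T ↑ F = T
((P ↓ ((Q ↑ P) ↑ (Q ⊕ P))) ↔ Q) ⊕ ((P ↑ Q) ↑ P) = T ⊕ T = F
P ⊕ Q = F ⊕ F = F
Q ⊕ (P ⊕ Q) = F ⊕ F = F
Q ↑ P = F ↑ F = T
(Q ↑ P) ↔ P = T ↔ F = F
¬((Q ↑ P) ↔ P) = ¬F = T
¬¬((Q ↑ P) ↔ P) = ¬T = F
(Q ⊕ (P ⊕ Q)) ↔ ¬¬((Q ↑ P) ↔ P) = F ↔ F = T
(((P ↓ ((Q ↑ P) ↑ (Q ⊕ P))) ↔ Q) ⊕ ((P ↑ Q) ↑ P)) ↑ ((Q ⊕ (P ⊕ Q)) ↔ ¬¬((Q ↑ P) ↔ P)) = F ↑ T = T

T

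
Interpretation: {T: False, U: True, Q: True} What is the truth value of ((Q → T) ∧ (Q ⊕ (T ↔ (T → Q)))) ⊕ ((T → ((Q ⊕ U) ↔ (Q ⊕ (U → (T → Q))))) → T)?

Substituting T=False, U=True, Q=True:
Q → T = True → False = False
T → Q = False → True = True
T ↔ (T → Q) = False ↔ True = False
Q ⊕ (T ↔ (T → Q)) = True ⊕ False = True
(Q → T) ∧ (Q ⊕ (T ↔ (T → Q))) = False ∧ True = False
Q ⊕ U = True ⊕ True = False
T → Q = False → True = True
U → (T → Q) = True → True = True
Q ⊕ (U → (T → Q)) = True ⊕ True = False
(Q ⊕ U) ↔ (Q ⊕ (U → (T → Q))) = False ↔ False = True
T → ((Q ⊕ U) ↔ (Q ⊕ (U → (T → Q)))) = False → True = True
(T → ((Q ⊕ U) ↔ (Q ⊕ (U → (T → Q))))) → T = True → False = False
((Q → T) ∧ (Q ⊕ (T ↔ (T → Q)))) ⊕ ((T → ((Q ⊕ U) ↔ (Q ⊕ (U → (T → Q))))) → T) = False ⊕ False = False

False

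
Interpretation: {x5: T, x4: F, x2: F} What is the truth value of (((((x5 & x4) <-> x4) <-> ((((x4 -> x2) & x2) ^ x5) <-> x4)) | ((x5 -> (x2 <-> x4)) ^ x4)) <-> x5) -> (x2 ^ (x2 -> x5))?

Substituting x5=T, x4=F, x2=F:
x5 & x4 = T & F = F
(x5 & x4) <-> x4 = F <-> F = T
x4 -> x2 = F -> F = T
(x4 -> x2) & x2 = T & F = F
((x4 -> x2) & x2) ^ x5 = F ^ T = T
(((x4 -> x2) & x2) ^ x5) <-> x4 = T <-> F = F
((x5 & x4) <-> x4) <-> ((((x4 -> x2) & x2) ^ x5) <-> x4) = T <-> F = F
x2 <-> x4 = F <-> F = T
x5 -> (x2 <-> x4) = T -> T = T
(x5 -> (x2 <-> x4)) ^ x4 = T ^ F = T
(((x5 & x4) <-> x4) <-> ((((x4 -> x2) & x2) ^ x5) <-> x4)) | ((x5 -> (x2 <-> x4)) ^ x4) = F | T = T
((((x5 & x4) <-> x4) <-> ((((x4 -> x2) & x2) ^ x5) <-> x4)) | ((x5 -> (x2 <-> x4)) ^ x4)) <-> x5 = T <-> T = T
x2 -> x5 = F -> T = T
x2 ^ (x2 -> x5) = F ^ T = T
(((((x5 & x4) <-> x4) <-> ((((x4 -> x2) & x2) ^ x5) <-> x4)) | ((x5 -> (x2 <-> x4)) ^ x4)) <-> x5) -> (x2 ^ (x2 -> x5)) = T -> T = T

T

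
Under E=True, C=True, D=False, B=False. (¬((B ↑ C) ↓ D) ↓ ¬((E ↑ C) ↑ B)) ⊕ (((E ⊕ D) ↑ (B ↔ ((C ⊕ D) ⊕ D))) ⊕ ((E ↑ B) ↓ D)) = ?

B ↑ C = False ↑ True = True
(B ↑ C) ↓ D = True ↓ False = False
¬((B ↑ C) ↓ D) = ¬False = True
E ↑ C = True ↑ True = False
(E ↑ C) ↑ B = False ↑ False = True
¬((E ↑ C) ↑ B) = ¬True = False
¬((B ↑ C) ↓ D) ↓ ¬((E ↑ C) ↑ B) = True ↓ False = False
E ⊕ D = True ⊕ False = True
C ⊕ D = True ⊕ False = True
(C ⊕ D) ⊕ D = True ⊕ False = True
B ↔ ((C ⊕ D) ⊕ D) = False ↔ True = False
(E ⊕ D) ↑ (B ↔ ((C ⊕ D) ⊕ D)) = True ↑ False = True
E ↑ B = True ↑ False = True
(E ↑ B) ↓ D = True ↓ False = False
((E ⊕ D) ↑ (B ↔ ((C ⊕ D) ⊕ D))) ⊕ ((E ↑ B) ↓ D) = True ⊕ False = True
(¬((B ↑ C) ↓ D) ↓ ¬((E ↑ C) ↑ B)) ⊕ (((E ⊕ D) ↑ (B ↔ ((C ⊕ D) ⊕ D))) ⊕ ((E ↑ B) ↓ D)) = False ⊕ True = True

True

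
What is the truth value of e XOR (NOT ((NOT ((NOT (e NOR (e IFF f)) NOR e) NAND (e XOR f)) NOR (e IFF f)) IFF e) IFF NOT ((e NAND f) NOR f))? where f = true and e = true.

Substituting f=true, e=true:
e IFF f = true IFF true = true
e NOR (e IFF f) = true NOR true = false
NOT (e NOR (e IFF f)) = NOT false = true
NOT (e NOR (e IFF f)) NOR e = true NOR true = false
e XOR f = true XOR true = false
(NOT (e NOR (e IFF f)) NOR e) NAND (e XOR f) = false NAND false = true
NOT ((NOT (e NOR (e IFF f)) NOR e) NAND (e XOR f)) = NOT true = false
e IFF f = true IFF true = true
NOT ((NOT (e NOR (e IFF f)) NOR e) NAND (e XOR f)) NOR (e IFF f) = false NOR true = false
(NOT ((NOT (e NOR (e IFF f)) NOR e) NAND (e XOR f)) NOR (e IFF f)) IFF e = false IFF true = false
NOT ((NOT ((NOT (e NOR (e IFF f)) NOR e) NAND (e XOR f)) NOR (e IFF f)) IFF e) = NOT false = true
e NAND f = true NAND true = false
(e NAND f) NOR f = false NOR true = false
NOT ((e NAND f) NOR f) = NOT false = true
NOT ((NOT ((NOT (e NOR (e IFF f)) NOR e) NAND (e XOR f)) NOR (e IFF f)) IFF e) IFF NOT ((e NAND f) NOR f) = true IFF true = true
e XOR (NOT ((NOT ((NOT (e NOR (e IFF f)) NOR e) NAND (e XOR f)) NOR (e IFF f)) IFF e) IFF NOT ((e NAND f) NOR f)) = true XOR true = false

false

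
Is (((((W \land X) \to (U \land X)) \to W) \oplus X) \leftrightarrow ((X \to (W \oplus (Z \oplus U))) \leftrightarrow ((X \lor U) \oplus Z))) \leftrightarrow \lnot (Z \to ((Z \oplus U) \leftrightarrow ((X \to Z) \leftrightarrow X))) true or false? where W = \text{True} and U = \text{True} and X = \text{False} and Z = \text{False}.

\text{False}

W \land X = \text{True} \land \text{False} = \text{False}
U \land X = \text{True} \land \text{False} = \text{False}
(W \land X) \to (U \land X) = \text{False} \to \text{False} = \text{True}
((W \land X) \to (U \land X)) \to W = \text{True} \to \text{True} = \text{True}
(((W \land X) \to (U \land X)) \to W) \oplus X = \text{True} \oplus \text{False} = \text{True}
Z \oplus U = \text{False} \oplus \text{True} = \text{True}
W \oplus (Z \oplus U) = \text{True} \oplus \text{True} = \text{False}
X \to (W \oplus (Z \oplus U)) = \text{False} \to \text{False} = \text{True}
X \lor U = \text{False} \lor \text{True} = \text{True}
(X \lor U) \oplus Z = \text{True} \oplus \text{False} = \text{True}
(X \to (W \oplus (Z \oplus U))) \leftrightarrow ((X \lor U) \oplus Z) = \text{True} \leftrightarrow \text{True} = \text{True}
((((W \land X) \to (U \land X)) \to W) \oplus X) \leftrightarrow ((X \to (W \oplus (Z \oplus U))) \leftrightarrow ((X \lor U) \oplus Z)) = \text{True} \leftrightarrow \text{True} = \text{True}
Z \oplus U = \text{False} \oplus \text{True} = \text{True}
X \to Z = \text{False} \to \text{False} = \text{True}
(X \to Z) \leftrightarrow X = \text{True} \leftrightarrow \text{False} = \text{False}
(Z \oplus U) \leftrightarrow ((X \to Z) \leftrightarrow X) = \text{True} \leftrightarrow \text{False} = \text{False}
Z \to ((Z \oplus U) \leftrightarrow ((X \to Z) \leftrightarrow X)) = \text{False} \to \text{False} = \text{True}
\lnot (Z \to ((Z \oplus U) \leftrightarrow ((X \to Z) \leftrightarrow X))) = \lnot \text{True} = \text{False}
(((((W \land X) \to (U \land X)) \to W) \oplus X) \leftrightarrow ((X \to (W \oplus (Z \oplus U))) \leftrightarrow ((X \lor U) \oplus Z))) \leftrightarrow \lnot (Z \to ((Z \oplus U) \leftrightarrow ((X \to Z) \leftrightarrow X))) = \text{True} \leftrightarrow \text{False} = \text{False}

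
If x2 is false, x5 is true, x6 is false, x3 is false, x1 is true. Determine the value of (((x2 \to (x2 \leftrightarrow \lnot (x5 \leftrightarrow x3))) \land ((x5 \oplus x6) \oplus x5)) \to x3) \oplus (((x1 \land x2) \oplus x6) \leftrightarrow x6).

x5 \leftrightarrow x3 = T \leftrightarrow F = F
\lnot (x5 \leftrightarrow x3) = \lnot F = T
x2 \leftrightarrow \lnot (x5 \leftrightarrow x3) = F \leftrightarrow T = F
x2 \to (x2 \leftrightarrow \lnot (x5 \leftrightarrow x3)) = F \to F = T
x5 \oplus x6 = T \oplus F = T
(x5 \oplus x6) \oplus x5 = T \oplus T = F
(x2 \to (x2 \leftrightarrow \lnot (x5 \leftrightarrow x3))) \land ((x5 \oplus x6) \oplus x5) = T \land F = F
((x2 \to (x2 \leftrightarrow \lnot (x5 \leftrightarrow x3))) \land ((x5 \oplus x6) \oplus x5)) \to x3 = F \to F = T
x1 \land x2 = T \land F = F
(x1 \land x2) \oplus x6 = F \oplus F = F
((x1 \land x2) \oplus x6) \leftrightarrow x6 = F \leftrightarrow F = T
(((x2 \to (x2 \leftrightarrow \lnot (x5 \leftrightarrow x3))) \land ((x5 \oplus x6) \oplus x5)) \to x3) \oplus (((x1 \land x2) \oplus x6) \leftrightarrow x6) = T \oplus T = F

F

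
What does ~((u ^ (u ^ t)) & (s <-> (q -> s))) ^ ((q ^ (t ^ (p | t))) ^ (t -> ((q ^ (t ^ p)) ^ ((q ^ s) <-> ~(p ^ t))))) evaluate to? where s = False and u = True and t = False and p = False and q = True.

Substituting s=False, u=True, t=False, p=False, q=True:
u ^ t = True ^ False = True
u ^ (u ^ t) = True ^ True = False
q -> s = True -> False = False
s <-> (q -> s) = False <-> False = True
(u ^ (u ^ t)) & (s <-> (q -> s)) = False & True = False
~((u ^ (u ^ t)) & (s <-> (q -> s))) = ~False = True
p | t = False | False = False
t ^ (p | t) = False ^ False = False
q ^ (t ^ (p | t)) = True ^ False = True
t ^ p = False ^ False = False
q ^ (t ^ p) = True ^ False = True
q ^ s = True ^ False = True
p ^ t = False ^ False = False
~(p ^ t) = ~False = True
(q ^ s) <-> ~(p ^ t) = True <-> True = True
(q ^ (t ^ p)) ^ ((q ^ s) <-> ~(p ^ t)) = True ^ True = False
t -> ((q ^ (t ^ p)) ^ ((q ^ s) <-> ~(p ^ t))) = False -> False = True
(q ^ (t ^ (p | t))) ^ (t -> ((q ^ (t ^ p)) ^ ((q ^ s) <-> ~(p ^ t)))) = True ^ True = False
~((u ^ (u ^ t)) & (s <-> (q -> s))) ^ ((q ^ (t ^ (p | t))) ^ (t -> ((q ^ (t ^ p)) ^ ((q ^ s) <-> ~(p ^ t))))) = True ^ False = True

True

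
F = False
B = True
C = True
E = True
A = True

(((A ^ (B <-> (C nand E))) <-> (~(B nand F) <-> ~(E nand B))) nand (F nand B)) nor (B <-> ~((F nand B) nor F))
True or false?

C nand E = True nand True = False
B <-> (C nand E) = True <-> False = False
A ^ (B <-> (C nand E)) = True ^ False = True
B nand F = True nand False = True
~(B nand F) = ~True = False
E nand B = True nand True = False
~(E nand B) = ~False = True
~(B nand F) <-> ~(E nand B) = False <-> True = False
(A ^ (B <-> (C nand E))) <-> (~(B nand F) <-> ~(E nand B)) = True <-> False = False
F nand B = False nand True = True
((A ^ (B <-> (C nand E))) <-> (~(B nand F) <-> ~(E nand B))) nand (F nand B) = False nand True = True
F nand B = False nand True = True
(F nand B) nor F = True nor False = False
~((F nand B) nor F) = ~False = True
B <-> ~((F nand B) nor F) = True <-> True = True
(((A ^ (B <-> (C nand E))) <-> (~(B nand F) <-> ~(E nand B))) nand (F nand B)) nor (B <-> ~((F nand B) nor F)) = True nor True = False

False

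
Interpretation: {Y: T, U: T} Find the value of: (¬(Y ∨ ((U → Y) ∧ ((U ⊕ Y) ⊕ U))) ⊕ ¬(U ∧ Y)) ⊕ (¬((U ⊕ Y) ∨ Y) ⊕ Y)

T

Substituting Y=T, U=T:
U → Y = T → T = T
U ⊕ Y = T ⊕ T = F
(U ⊕ Y) ⊕ U = F ⊕ T = T
(U → Y) ∧ ((U ⊕ Y) ⊕ U) = T ∧ T = T
Y ∨ ((U → Y) ∧ ((U ⊕ Y) ⊕ U)) = T ∨ T = T
¬(Y ∨ ((U → Y) ∧ ((U ⊕ Y) ⊕ U))) = ¬T = F
U ∧ Y = T ∧ T = T
¬(U ∧ Y) = ¬T = F
¬(Y ∨ ((U → Y) ∧ ((U ⊕ Y) ⊕ U))) ⊕ ¬(U ∧ Y) = F ⊕ F = F
U ⊕ Y = T ⊕ T = F
(U ⊕ Y) ∨ Y = F ∨ T = T
¬((U ⊕ Y) ∨ Y) = ¬T = F
¬((U ⊕ Y) ∨ Y) ⊕ Y = F ⊕ T = T
(¬(Y ∨ ((U → Y) ∧ ((U ⊕ Y) ⊕ U))) ⊕ ¬(U ∧ Y)) ⊕ (¬((U ⊕ Y) ∨ Y) ⊕ Y) = F ⊕ T = T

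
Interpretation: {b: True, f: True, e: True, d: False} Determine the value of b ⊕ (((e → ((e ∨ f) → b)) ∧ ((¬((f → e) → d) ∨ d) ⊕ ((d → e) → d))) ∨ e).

False

e ∨ f = True ∨ True = True
(e ∨ f) → b = True → True = True
e → ((e ∨ f) → b) = True → True = True
f → e = True → True = True
(f → e) → d = True → False = False
¬((f → e) → d) = ¬False = True
¬((f → e) → d) ∨ d = True ∨ False = True
d → e = False → True = True
(d → e) → d = True → False = False
(¬((f → e) → d) ∨ d) ⊕ ((d → e) → d) = True ⊕ False = True
(e → ((e ∨ f) → b)) ∧ ((¬((f → e) → d) ∨ d) ⊕ ((d → e) → d)) = True ∧ True = True
((e → ((e ∨ f) → b)) ∧ ((¬((f → e) → d) ∨ d) ⊕ ((d → e) → d))) ∨ e = True ∨ True = True
b ⊕ (((e → ((e ∨ f) → b)) ∧ ((¬((f → e) → d) ∨ d) ⊕ ((d → e) → d))) ∨ e) = True ⊕ True = False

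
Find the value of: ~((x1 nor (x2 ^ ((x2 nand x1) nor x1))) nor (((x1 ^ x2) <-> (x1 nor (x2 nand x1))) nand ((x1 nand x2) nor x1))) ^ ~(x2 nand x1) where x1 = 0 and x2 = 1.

1

Substituting x1=0, x2=1:
x2 nand x1 = 1 nand 0 = 1
(x2 nand x1) nor x1 = 1 nor 0 = 0
x2 ^ ((x2 nand x1) nor x1) = 1 ^ 0 = 1
x1 nor (x2 ^ ((x2 nand x1) nor x1)) = 0 nor 1 = 0
x1 ^ x2 = 0 ^ 1 = 1
x2 nand x1 = 1 nand 0 = 1
x1 nor (x2 nand x1) = 0 nor 1 = 0
(x1 ^ x2) <-> (x1 nor (x2 nand x1)) = 1 <-> 0 = 0
x1 nand x2 = 0 nand 1 = 1
(x1 nand x2) nor x1 = 1 nor 0 = 0
((x1 ^ x2) <-> (x1 nor (x2 nand x1))) nand ((x1 nand x2) nor x1) = 0 nand 0 = 1
(x1 nor (x2 ^ ((x2 nand x1) nor x1))) nor (((x1 ^ x2) <-> (x1 nor (x2 nand x1))) nand ((x1 nand x2) nor x1)) = 0 nor 1 = 0
~((x1 nor (x2 ^ ((x2 nand x1) nor x1))) nor (((x1 ^ x2) <-> (x1 nor (x2 nand x1))) nand ((x1 nand x2) nor x1))) = ~0 = 1
x2 nand x1 = 1 nand 0 = 1
~(x2 nand x1) = ~1 = 0
~((x1 nor (x2 ^ ((x2 nand x1) nor x1))) nor (((x1 ^ x2) <-> (x1 nor (x2 nand x1))) nand ((x1 nand x2) nor x1))) ^ ~(x2 nand x1) = 1 ^ 0 = 1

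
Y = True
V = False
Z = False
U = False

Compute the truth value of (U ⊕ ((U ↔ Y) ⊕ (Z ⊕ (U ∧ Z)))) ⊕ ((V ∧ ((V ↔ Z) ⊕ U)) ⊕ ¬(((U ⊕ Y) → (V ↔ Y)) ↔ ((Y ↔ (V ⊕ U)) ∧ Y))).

False

Substituting Y=True, V=False, Z=False, U=False:
U ↔ Y = False ↔ True = False
U ∧ Z = False ∧ False = False
Z ⊕ (U ∧ Z) = False ⊕ False = False
(U ↔ Y) ⊕ (Z ⊕ (U ∧ Z)) = False ⊕ False = False
U ⊕ ((U ↔ Y) ⊕ (Z ⊕ (U ∧ Z))) = False ⊕ False = False
V ↔ Z = False ↔ False = True
(V ↔ Z) ⊕ U = True ⊕ False = True
V ∧ ((V ↔ Z) ⊕ U) = False ∧ True = False
U ⊕ Y = False ⊕ True = True
V ↔ Y = False ↔ True = False
(U ⊕ Y) → (V ↔ Y) = True → False = False
V ⊕ U = False ⊕ False = False
Y ↔ (V ⊕ U) = True ↔ False = False
(Y ↔ (V ⊕ U)) ∧ Y = False ∧ True = False
((U ⊕ Y) → (V ↔ Y)) ↔ ((Y ↔ (V ⊕ U)) ∧ Y) = False ↔ False = True
¬(((U ⊕ Y) → (V ↔ Y)) ↔ ((Y ↔ (V ⊕ U)) ∧ Y)) = ¬True = False
(V ∧ ((V ↔ Z) ⊕ U)) ⊕ ¬(((U ⊕ Y) → (V ↔ Y)) ↔ ((Y ↔ (V ⊕ U)) ∧ Y)) = False ⊕ False = False
(U ⊕ ((U ↔ Y) ⊕ (Z ⊕ (U ∧ Z)))) ⊕ ((V ∧ ((V ↔ Z) ⊕ U)) ⊕ ¬(((U ⊕ Y) → (V ↔ Y)) ↔ ((Y ↔ (V ⊕ U)) ∧ Y))) = False ⊕ False = False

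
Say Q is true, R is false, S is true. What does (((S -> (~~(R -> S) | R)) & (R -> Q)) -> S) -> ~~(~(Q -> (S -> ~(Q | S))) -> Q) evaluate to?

R -> S = False -> True = True
~(R -> S) = ~True = False
~~(R -> S) = ~False = True
~~(R -> S) | R = True | False = True
S -> (~~(R -> S) | R) = True -> True = True
R -> Q = False -> True = True
(S -> (~~(R -> S) | R)) & (R -> Q) = True & True = True
((S -> (~~(R -> S) | R)) & (R -> Q)) -> S = True -> True = True
Q | S = True | True = True
~(Q | S) = ~True = False
S -> ~(Q | S) = True -> False = False
Q -> (S -> ~(Q | S)) = True -> False = False
~(Q -> (S -> ~(Q | S))) = ~False = True
~(Q -> (S -> ~(Q | S))) -> Q = True -> True = True
~(~(Q -> (S -> ~(Q | S))) -> Q) = ~True = False
~~(~(Q -> (S -> ~(Q | S))) -> Q) = ~False = True
(((S -> (~~(R -> S) | R)) & (R -> Q)) -> S) -> ~~(~(Q -> (S -> ~(Q | S))) -> Q) = True -> True = True

True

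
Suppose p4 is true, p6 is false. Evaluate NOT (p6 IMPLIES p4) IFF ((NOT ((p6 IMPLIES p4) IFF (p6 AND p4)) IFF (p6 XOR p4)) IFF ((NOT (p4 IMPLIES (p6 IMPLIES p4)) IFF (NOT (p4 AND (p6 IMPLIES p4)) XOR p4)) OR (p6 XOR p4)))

Substituting p4=True, p6=False:
p6 IMPLIES p4 = False IMPLIES True = True
NOT (p6 IMPLIES p4) = NOT True = False
p6 IMPLIES p4 = False IMPLIES True = True
p6 AND p4 = False AND True = False
(p6 IMPLIES p4) IFF (p6 AND p4) = True IFF False = False
NOT ((p6 IMPLIES p4) IFF (p6 AND p4)) = NOT False = True
p6 XOR p4 = False XOR True = True
NOT ((p6 IMPLIES p4) IFF (p6 AND p4)) IFF (p6 XOR p4) = True IFF True = True
p6 IMPLIES p4 = False IMPLIES True = True
p4 IMPLIES (p6 IMPLIES p4) = True IMPLIES True = True
NOT (p4 IMPLIES (p6 IMPLIES p4)) = NOT True = False
p6 IMPLIES p4 = False IMPLIES True = True
p4 AND (p6 IMPLIES p4) = True AND True = True
NOT (p4 AND (p6 IMPLIES p4)) = NOT True = False
NOT (p4 AND (p6 IMPLIES p4)) XOR p4 = False XOR True = True
NOT (p4 IMPLIES (p6 IMPLIES p4)) IFF (NOT (p4 AND (p6 IMPLIES p4)) XOR p4) = False IFF True = False
p6 XOR p4 = False XOR True = True
(NOT (p4 IMPLIES (p6 IMPLIES p4)) IFF (NOT (p4 AND (p6 IMPLIES p4)) XOR p4)) OR (p6 XOR p4) = False OR True = True
(NOT ((p6 IMPLIES p4) IFF (p6 AND p4)) IFF (p6 XOR p4)) IFF ((NOT (p4 IMPLIES (p6 IMPLIES p4)) IFF (NOT (p4 AND (p6 IMPLIES p4)) XOR p4)) OR (p6 XOR p4)) = True IFF True = True
NOT (p6 IMPLIES p4) IFF ((NOT ((p6 IMPLIES p4) IFF (p6 AND p4)) IFF (p6 XOR p4)) IFF ((NOT (p4 IMPLIES (p6 IMPLIES p4)) IFF (NOT (p4 AND (p6 IMPLIES p4)) XOR p4)) OR (p6 XOR p4))) = False IFF True = False

False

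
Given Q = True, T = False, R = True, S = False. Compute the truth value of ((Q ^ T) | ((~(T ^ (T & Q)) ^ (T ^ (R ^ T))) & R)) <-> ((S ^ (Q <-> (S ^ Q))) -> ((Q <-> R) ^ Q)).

False

Q ^ T = True ^ False = True
T & Q = False & True = False
T ^ (T & Q) = False ^ False = False
~(T ^ (T & Q)) = ~False = True
R ^ T = True ^ False = True
T ^ (R ^ T) = False ^ True = True
~(T ^ (T & Q)) ^ (T ^ (R ^ T)) = True ^ True = False
(~(T ^ (T & Q)) ^ (T ^ (R ^ T))) & R = False & True = False
(Q ^ T) | ((~(T ^ (T & Q)) ^ (T ^ (R ^ T))) & R) = True | False = True
S ^ Q = False ^ True = True
Q <-> (S ^ Q) = True <-> True = True
S ^ (Q <-> (S ^ Q)) = False ^ True = True
Q <-> R = True <-> True = True
(Q <-> R) ^ Q = True ^ True = False
(S ^ (Q <-> (S ^ Q))) -> ((Q <-> R) ^ Q) = True -> False = False
((Q ^ T) | ((~(T ^ (T & Q)) ^ (T ^ (R ^ T))) & R)) <-> ((S ^ (Q <-> (S ^ Q))) -> ((Q <-> R) ^ Q)) = True <-> False = False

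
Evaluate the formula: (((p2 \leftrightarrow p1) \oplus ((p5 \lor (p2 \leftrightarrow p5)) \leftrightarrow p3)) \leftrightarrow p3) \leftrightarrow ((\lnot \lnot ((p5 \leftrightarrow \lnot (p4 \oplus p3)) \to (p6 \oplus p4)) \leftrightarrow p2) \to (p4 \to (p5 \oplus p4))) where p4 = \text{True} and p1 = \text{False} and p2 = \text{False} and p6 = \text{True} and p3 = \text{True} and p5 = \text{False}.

p2 \leftrightarrow p1 = \text{False} \leftrightarrow \text{False} = \text{True}
p2 \leftrightarrow p5 = \text{False} \leftrightarrow \text{False} = \text{True}
p5 \lor (p2 \leftrightarrow p5) = \text{False} \lor \text{True} = \text{True}
(p5 \lor (p2 \leftrightarrow p5)) \leftrightarrow p3 = \text{True} \leftrightarrow \text{True} = \text{True}
(p2 \leftrightarrow p1) \oplus ((p5 \lor (p2 \leftrightarrow p5)) \leftrightarrow p3) = \text{True} \oplus \text{True} = \text{False}
((p2 \leftrightarrow p1) \oplus ((p5 \lor (p2 \leftrightarrow p5)) \leftrightarrow p3)) \leftrightarrow p3 = \text{False} \leftrightarrow \text{True} = \text{False}
p4 \oplus p3 = \text{True} \oplus \text{True} = \text{False}
\lnot (p4 \oplus p3) = \lnot \text{False} = \text{True}
p5 \leftrightarrow \lnot (p4 \oplus p3) = \text{False} \leftrightarrow \text{True} = \text{False}
p6 \oplus p4 = \text{True} \oplus \text{True} = \text{False}
(p5 \leftrightarrow \lnot (p4 \oplus p3)) \to (p6 \oplus p4) = \text{False} \to \text{False} = \text{True}
\lnot ((p5 \leftrightarrow \lnot (p4 \oplus p3)) \to (p6 \oplus p4)) = \lnot \text{True} = \text{False}
\lnot \lnot ((p5 \leftrightarrow \lnot (p4 \oplus p3)) \to (p6 \oplus p4)) = \lnot \text{False} = \text{True}
\lnot \lnot ((p5 \leftrightarrow \lnot (p4 \oplus p3)) \to (p6 \oplus p4)) \leftrightarrow p2 = \text{True} \leftrightarrow \text{False} = \text{False}
p5 \oplus p4 = \text{False} \oplus \text{True} = \text{True}
p4 \to (p5 \oplus p4) = \text{True} \to \text{True} = \text{True}
(\lnot \lnot ((p5 \leftrightarrow \lnot (p4 \oplus p3)) \to (p6 \oplus p4)) \leftrightarrow p2) \to (p4 \to (p5 \oplus p4)) = \text{False} \to \text{True} = \text{True}
(((p2 \leftrightarrow p1) \oplus ((p5 \lor (p2 \leftrightarrow p5)) \leftrightarrow p3)) \leftrightarrow p3) \leftrightarrow ((\lnot \lnot ((p5 \leftrightarrow \lnot (p4 \oplus p3)) \to (p6 \oplus p4)) \leftrightarrow p2) \to (p4 \to (p5 \oplus p4))) = \text{False} \leftrightarrow \text{True} = \text{False}

\text{False}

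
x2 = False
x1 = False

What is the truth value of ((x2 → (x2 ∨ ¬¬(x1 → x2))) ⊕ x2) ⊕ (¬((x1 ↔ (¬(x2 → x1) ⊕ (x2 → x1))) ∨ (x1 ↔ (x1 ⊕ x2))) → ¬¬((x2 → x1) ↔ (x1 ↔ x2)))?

False

Substituting x2=False, x1=False:
x1 → x2 = False → False = True
¬(x1 → x2) = ¬True = False
¬¬(x1 → x2) = ¬False = True
x2 ∨ ¬¬(x1 → x2) = False ∨ True = True
x2 → (x2 ∨ ¬¬(x1 → x2)) = False → True = True
(x2 → (x2 ∨ ¬¬(x1 → x2))) ⊕ x2 = True ⊕ False = True
x2 → x1 = False → False = True
¬(x2 → x1) = ¬True = False
x2 → x1 = False → False = True
¬(x2 → x1) ⊕ (x2 → x1) = False ⊕ True = True
x1 ↔ (¬(x2 → x1) ⊕ (x2 → x1)) = False ↔ True = False
x1 ⊕ x2 = False ⊕ False = False
x1 ↔ (x1 ⊕ x2) = False ↔ False = True
(x1 ↔ (¬(x2 → x1) ⊕ (x2 → x1))) ∨ (x1 ↔ (x1 ⊕ x2)) = False ∨ True = True
¬((x1 ↔ (¬(x2 → x1) ⊕ (x2 → x1))) ∨ (x1 ↔ (x1 ⊕ x2))) = ¬True = False
x2 → x1 = False → False = True
x1 ↔ x2 = False ↔ False = True
(x2 → x1) ↔ (x1 ↔ x2) = True ↔ True = True
¬((x2 → x1) ↔ (x1 ↔ x2)) = ¬True = False
¬¬((x2 → x1) ↔ (x1 ↔ x2)) = ¬False = True
¬((x1 ↔ (¬(x2 → x1) ⊕ (x2 → x1))) ∨ (x1 ↔ (x1 ⊕ x2))) → ¬¬((x2 → x1) ↔ (x1 ↔ x2)) = False → True = True
((x2 → (x2 ∨ ¬¬(x1 → x2))) ⊕ x2) ⊕ (¬((x1 ↔ (¬(x2 → x1) ⊕ (x2 → x1))) ∨ (x1 ↔ (x1 ⊕ x2))) → ¬¬((x2 → x1) ↔ (x1 ↔ x2))) = True ⊕ True = False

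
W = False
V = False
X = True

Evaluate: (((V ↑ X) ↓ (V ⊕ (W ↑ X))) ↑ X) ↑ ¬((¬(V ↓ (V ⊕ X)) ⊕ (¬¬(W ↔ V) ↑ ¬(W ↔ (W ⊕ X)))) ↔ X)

True

Substituting W=False, V=False, X=True:
V ↑ X = False ↑ True = True
W ↑ X = False ↑ True = True
V ⊕ (W ↑ X) = False ⊕ True = True
(V ↑ X) ↓ (V ⊕ (W ↑ X)) = True ↓ True = False
((V ↑ X) ↓ (V ⊕ (W ↑ X))) ↑ X = False ↑ True = True
V ⊕ X = False ⊕ True = True
V ↓ (V ⊕ X) = False ↓ True = False
¬(V ↓ (V ⊕ X)) = ¬False = True
W ↔ V = False ↔ False = True
¬(W ↔ V) = ¬True = False
¬¬(W ↔ V) = ¬False = True
W ⊕ X = False ⊕ True = True
W ↔ (W ⊕ X) = False ↔ True = False
¬(W ↔ (W ⊕ X)) = ¬False = True
¬¬(W ↔ V) ↑ ¬(W ↔ (W ⊕ X)) = True ↑ True = False
¬(V ↓ (V ⊕ X)) ⊕ (¬¬(W ↔ V) ↑ ¬(W ↔ (W ⊕ X))) = True ⊕ False = True
(¬(V ↓ (V ⊕ X)) ⊕ (¬¬(W ↔ V) ↑ ¬(W ↔ (W ⊕ X)))) ↔ X = True ↔ True = True
¬((¬(V ↓ (V ⊕ X)) ⊕ (¬¬(W ↔ V) ↑ ¬(W ↔ (W ⊕ X)))) ↔ X) = ¬True = False
(((V ↑ X) ↓ (V ⊕ (W ↑ X))) ↑ X) ↑ ¬((¬(V ↓ (V ⊕ X)) ⊕ (¬¬(W ↔ V) ↑ ¬(W ↔ (W ⊕ X)))) ↔ X) = True ↑ False = True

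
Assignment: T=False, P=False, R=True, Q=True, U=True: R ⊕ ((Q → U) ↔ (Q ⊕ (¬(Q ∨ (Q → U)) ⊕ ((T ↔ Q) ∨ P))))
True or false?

Q → U = True → True = True
Q → U = True → True = True
Q ∨ (Q → U) = True ∨ True = True
¬(Q ∨ (Q → U)) = ¬True = False
T ↔ Q = False ↔ True = False
(T ↔ Q) ∨ P = False ∨ False = False
¬(Q ∨ (Q → U)) ⊕ ((T ↔ Q) ∨ P) = False ⊕ False = False
Q ⊕ (¬(Q ∨ (Q → U)) ⊕ ((T ↔ Q) ∨ P)) = True ⊕ False = True
(Q → U) ↔ (Q ⊕ (¬(Q ∨ (Q → U)) ⊕ ((T ↔ Q) ∨ P))) = True ↔ True = True
R ⊕ ((Q → U) ↔ (Q ⊕ (¬(Q ∨ (Q → U)) ⊕ ((T ↔ Q) ∨ P)))) = True ⊕ True = False

False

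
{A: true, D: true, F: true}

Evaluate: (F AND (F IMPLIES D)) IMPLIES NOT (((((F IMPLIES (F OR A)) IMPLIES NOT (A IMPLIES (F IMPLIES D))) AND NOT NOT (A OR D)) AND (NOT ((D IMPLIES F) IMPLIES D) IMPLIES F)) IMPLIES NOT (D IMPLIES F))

Substituting A=true, D=true, F=true:
F IMPLIES D = true IMPLIES true = true
F AND (F IMPLIES D) = true AND true = true
F OR A = true OR true = true
F IMPLIES (F OR A) = true IMPLIES true = true
F IMPLIES D = true IMPLIES true = true
A IMPLIES (F IMPLIES D) = true IMPLIES true = true
NOT (A IMPLIES (F IMPLIES D)) = NOT true = false
(F IMPLIES (F OR A)) IMPLIES NOT (A IMPLIES (F IMPLIES D)) = true IMPLIES false = false
A OR D = true OR true = true
NOT (A OR D) = NOT true = false
NOT NOT (A OR D) = NOT false = true
((F IMPLIES (F OR A)) IMPLIES NOT (A IMPLIES (F IMPLIES D))) AND NOT NOT (A OR D) = false AND true = false
D IMPLIES F = true IMPLIES true = true
(D IMPLIES F) IMPLIES D = true IMPLIES true = true
NOT ((D IMPLIES F) IMPLIES D) = NOT true = false
NOT ((D IMPLIES F) IMPLIES D) IMPLIES F = false IMPLIES true = true
(((F IMPLIES (F OR A)) IMPLIES NOT (A IMPLIES (F IMPLIES D))) AND NOT NOT (A OR D)) AND (NOT ((D IMPLIES F) IMPLIES D) IMPLIES F) = false AND true = false
D IMPLIES F = true IMPLIES true = true
NOT (D IMPLIES F) = NOT true = false
((((F IMPLIES (F OR A)) IMPLIES NOT (A IMPLIES (F IMPLIES D))) AND NOT NOT (A OR D)) AND (NOT ((D IMPLIES F) IMPLIES D) IMPLIES F)) IMPLIES NOT (D IMPLIES F) = false IMPLIES false = true
NOT (((((F IMPLIES (F OR A)) IMPLIES NOT (A IMPLIES (F IMPLIES D))) AND NOT NOT (A OR D)) AND (NOT ((D IMPLIES F) IMPLIES D) IMPLIES F)) IMPLIES NOT (D IMPLIES F)) = NOT true = false
(F AND (F IMPLIES D)) IMPLIES NOT (((((F IMPLIES (F OR A)) IMPLIES NOT (A IMPLIES (F IMPLIES D))) AND NOT NOT (A OR D)) AND (NOT ((D IMPLIES F) IMPLIES D) IMPLIES F)) IMPLIES NOT (D IMPLIES F)) = true IMPLIES false = false

false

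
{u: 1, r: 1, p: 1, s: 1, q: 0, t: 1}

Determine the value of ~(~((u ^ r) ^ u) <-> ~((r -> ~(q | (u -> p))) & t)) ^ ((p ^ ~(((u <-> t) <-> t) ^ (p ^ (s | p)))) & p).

u ^ r = 1 ^ 1 = 0
(u ^ r) ^ u = 0 ^ 1 = 1
~((u ^ r) ^ u) = ~1 = 0
u -> p = 1 -> 1 = 1
q | (u -> p) = 0 | 1 = 1
~(q | (u -> p)) = ~1 = 0
r -> ~(q | (u -> p)) = 1 -> 0 = 0
(r -> ~(q | (u -> p))) & t = 0 & 1 = 0
~((r -> ~(q | (u -> p))) & t) = ~0 = 1
~((u ^ r) ^ u) <-> ~((r -> ~(q | (u -> p))) & t) = 0 <-> 1 = 0
~(~((u ^ r) ^ u) <-> ~((r -> ~(q | (u -> p))) & t)) = ~0 = 1
u <-> t = 1 <-> 1 = 1
(u <-> t) <-> t = 1 <-> 1 = 1
s | p = 1 | 1 = 1
p ^ (s | p) = 1 ^ 1 = 0
((u <-> t) <-> t) ^ (p ^ (s | p)) = 1 ^ 0 = 1
~(((u <-> t) <-> t) ^ (p ^ (s | p))) = ~1 = 0
p ^ ~(((u <-> t) <-> t) ^ (p ^ (s | p))) = 1 ^ 0 = 1
(p ^ ~(((u <-> t) <-> t) ^ (p ^ (s | p)))) & p = 1 & 1 = 1
~(~((u ^ r) ^ u) <-> ~((r -> ~(q | (u -> p))) & t)) ^ ((p ^ ~(((u <-> t) <-> t) ^ (p ^ (s | p)))) & p) = 1 ^ 1 = 0

0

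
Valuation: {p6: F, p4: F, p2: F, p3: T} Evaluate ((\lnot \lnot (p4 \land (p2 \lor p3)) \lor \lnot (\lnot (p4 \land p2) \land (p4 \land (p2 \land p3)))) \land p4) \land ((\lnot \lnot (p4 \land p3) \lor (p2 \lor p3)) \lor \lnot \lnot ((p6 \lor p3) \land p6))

p2 \lor p3 = F \lor T = T
p4 \land (p2 \lor p3) = F \land T = F
\lnot (p4 \land (p2 \lor p3)) = \lnot F = T
\lnot \lnot (p4 \land (p2 \lor p3)) = \lnot T = F
p4 \land p2 = F \land F = F
\lnot (p4 \land p2) = \lnot F = T
p2 \land p3 = F \land T = F
p4 \land (p2 \land p3) = F \land F = F
\lnot (p4 \land p2) \land (p4 \land (p2 \land p3)) = T \land F = F
\lnot (\lnot (p4 \land p2) \land (p4 \land (p2 \land p3))) = \lnot F = T
\lnot \lnot (p4 \land (p2 \lor p3)) \lor \lnot (\lnot (p4 \land p2) \land (p4 \land (p2 \land p3))) = F \lor T = T
(\lnot \lnot (p4 \land (p2 \lor p3)) \lor \lnot (\lnot (p4 \land p2) \land (p4 \land (p2 \land p3)))) \land p4 = T \land F = F
p4 \land p3 = F \land T = F
\lnot (p4 \land p3) = \lnot F = T
\lnot \lnot (p4 \land p3) = \lnot T = F
p2 \lor p3 = F \lor T = T
\lnot \lnot (p4 \land p3) \lor (p2 \lor p3) = F \lor T = T
p6 \lor p3 = F \lor T = T
(p6 \lor p3) \land p6 = T \land F = F
\lnot ((p6 \lor p3) \land p6) = \lnot F = T
\lnot \lnot ((p6 \lor p3) \land p6) = \lnot T = F
(\lnot \lnot (p4 \land p3) \lor (p2 \lor p3)) \lor \lnot \lnot ((p6 \lor p3) \land p6) = T \lor F = T
((\lnot \lnot (p4 \land (p2 \lor p3)) \lor \lnot (\lnot (p4 \land p2) \land (p4 \land (p2 \land p3)))) \land p4) \land ((\lnot \lnot (p4 \land p3) \lor (p2 \lor p3)) \lor \lnot \lnot ((p6 \lor p3) \land p6)) = F \land T = F

F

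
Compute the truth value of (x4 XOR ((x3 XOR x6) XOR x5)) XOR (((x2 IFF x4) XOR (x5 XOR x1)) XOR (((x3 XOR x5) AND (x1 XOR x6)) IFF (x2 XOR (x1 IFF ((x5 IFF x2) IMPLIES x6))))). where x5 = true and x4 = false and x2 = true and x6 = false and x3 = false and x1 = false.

x3 XOR x6 = false XOR false = false
(x3 XOR x6) XOR x5 = false XOR true = true
x4 XOR ((x3 XOR x6) XOR x5) = false XOR true = true
x2 IFF x4 = true IFF false = false
x5 XOR x1 = true XOR false = true
(x2 IFF x4) XOR (x5 XOR x1) = false XOR true = true
x3 XOR x5 = false XOR true = true
x1 XOR x6 = false XOR false = false
(x3 XOR x5) AND (x1 XOR x6) = true AND false = false
x5 IFF x2 = true IFF true = true
(x5 IFF x2) IMPLIES x6 = true IMPLIES false = false
x1 IFF ((x5 IFF x2) IMPLIES x6) = false IFF false = true
x2 XOR (x1 IFF ((x5 IFF x2) IMPLIES x6)) = true XOR true = false
((x3 XOR x5) AND (x1 XOR x6)) IFF (x2 XOR (x1 IFF ((x5 IFF x2) IMPLIES x6))) = false IFF false = true
((x2 IFF x4) XOR (x5 XOR x1)) XOR (((x3 XOR x5) AND (x1 XOR x6)) IFF (x2 XOR (x1 IFF ((x5 IFF x2) IMPLIES x6)))) = true XOR true = false
(x4 XOR ((x3 XOR x6) XOR x5)) XOR (((x2 IFF x4) XOR (x5 XOR x1)) XOR (((x3 XOR x5) AND (x1 XOR x6)) IFF (x2 XOR (x1 IFF ((x5 IFF x2) IMPLIES x6))))) = true XOR false = true

true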